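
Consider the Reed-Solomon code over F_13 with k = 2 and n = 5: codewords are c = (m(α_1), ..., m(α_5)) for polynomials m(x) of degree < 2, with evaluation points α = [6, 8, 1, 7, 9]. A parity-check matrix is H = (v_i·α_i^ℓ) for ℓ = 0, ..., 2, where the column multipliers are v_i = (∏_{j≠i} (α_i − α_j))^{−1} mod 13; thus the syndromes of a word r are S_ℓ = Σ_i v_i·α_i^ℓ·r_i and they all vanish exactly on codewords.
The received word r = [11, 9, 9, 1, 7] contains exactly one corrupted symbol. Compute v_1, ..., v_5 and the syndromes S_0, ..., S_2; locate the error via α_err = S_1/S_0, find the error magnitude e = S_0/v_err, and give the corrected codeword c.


S = (8, 12, 5), error at position 2, error magnitude e = 5, c = [11, 4, 9, 1, 7].

Step 1: column multipliers v_i = (∏_{j≠i}(α_i − α_j))^{−1} mod 13.
  i = 1 (α = 6): (6−8)(6−1)(6−7)(6−9) = (−2)·5·(−1)·(−3) = −30 ≡ 9, so v_1 = 9^{−1} = 3 (mod 13).
  i = 2 (α = 8): (8−6)(8−1)(8−7)(8−9) = 2·7·1·(−1) = −14 ≡ 12, so v_2 = 12^{−1} = 12 (mod 13).
  i = 3 (α = 1): (1−6)(1−8)(1−7)(1−9) = (−5)·(−7)·(−6)·(−8) = 1680 ≡ 3, so v_3 = 3^{−1} = 9 (mod 13).
  i = 4 (α = 7): (7−6)(7−8)(7−1)(7−9) = 1·(−1)·6·(−2) = 12 ≡ 12, so v_4 = 12^{−1} = 12 (mod 13).
  i = 5 (α = 9): (9−6)(9−8)(9−1)(9−7) = 3·1·8·2 = 48 ≡ 9, so v_5 = 9^{−1} = 3 (mod 13).
  v = [3, 12, 9, 12, 3].
Step 2: syndromes of r = [11, 9, 9, 1, 7] (all sums mod 13).
  S_0 = Σ v_i r_i = 3·11 + 12·9 + 9·9 + 12·1 + 3·7 = 255 ≡ 8.
  S_1 = Σ v_i α_i r_i = 3·6·11 + 12·8·9 + 9·1·9 + 12·7·1 + 3·9·7 = 1416 ≡ 12.
  α_i^2 mod 13 = [10, 12, 1, 10, 3].
  S_2 = Σ v_i α_i^2 r_i = 3·10·11 + 12·12·9 + 9·1·9 + 12·10·1 + 3·3·7 = 1890 ≡ 5.
  S = (8, 12, 5) ≠ 0, so r is not a codeword (an error is present).
Step 3: locate the error. For a single error e at position i, S_ℓ = v_i·e·α_i^ℓ, so α_err = S_1/S_0.
  S_0^{−1} = 8^{−1} = 5 (mod 13), so α_err = 12·5 = 60 ≡ 8 = α_2. Error position i = 2.
  Consistency check: S_2/S_1 = 5·12 = 60 ≡ 8 = α_err ✓ (single-error assumption holds).
Step 4: error magnitude e = S_0/v_2 = S_0·∏_{j≠2}(α_2 − α_j) = 8·12 = 96 ≡ 5 (mod 13).
Step 5: correct position 2: c_2 = r_2 − e = 9 − 5 ≡ 4 (mod 13). Hence c = [11, 4, 9, 1, 7].
  Check: interpolating c through the α_i gives m(x) = 6 + 3·x (degree < 2) with m(α_i) = c_i for every i, so c is indeed a codeword.


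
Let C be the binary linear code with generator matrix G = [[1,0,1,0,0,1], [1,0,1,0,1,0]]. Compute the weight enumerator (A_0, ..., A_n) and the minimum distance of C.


Weight distribution: A_0 = 1, A_2 = 1, A_3 = 2. Minimum distance d = 2.

Enumerate all 2^2 = 4 messages m ∈ F_2^2.
For each, compute codeword c = mG in F_2^6, then tally its weight.
  m = 00 → c = 000000, weight = 0.
  m = 10 → c = 101001, weight = 3.
  m = 01 → c = 101010, weight = 3.
  m = 11 → c = 000011, weight = 2.
Tally weights:
  weight 0: 1 codewords.
  weight 2: 1 codewords.
  weight 3: 2 codewords.
Minimum distance d = smallest w > 0 with A_w > 0 = 2.
Sanity: Σ A_w = 4 = 2^2 = 4 ✓.


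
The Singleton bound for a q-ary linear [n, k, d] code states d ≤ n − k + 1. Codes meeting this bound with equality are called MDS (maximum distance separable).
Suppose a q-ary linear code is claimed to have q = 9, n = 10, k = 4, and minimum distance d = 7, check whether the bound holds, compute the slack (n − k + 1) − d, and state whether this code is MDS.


Singleton RHS = n − k + 1 = 7, slack = 0, bound satisfied, MDS.

Singleton bound: d ≤ n − k + 1.
Here n = 10, k = 4, so n − k + 1 = 7.
Given d = 7, check d ≤ 7: YES.
Slack = (n − k + 1) − d = 0.
The code is MDS (slack = 0).
Description: the claimed parameters are [10, 4, 7]_9; such a code would be MDS (meets Singleton bound).


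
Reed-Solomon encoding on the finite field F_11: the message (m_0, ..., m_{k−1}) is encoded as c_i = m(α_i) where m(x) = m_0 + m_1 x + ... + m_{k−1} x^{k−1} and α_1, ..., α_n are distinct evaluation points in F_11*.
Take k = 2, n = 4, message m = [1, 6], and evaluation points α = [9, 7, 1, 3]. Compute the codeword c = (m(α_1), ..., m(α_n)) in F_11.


c = [0, 10, 7, 8]

Message polynomial: m(x) = 1 + 6·x (mod 11).
For each evaluation point α_i, compute m(α_i) mod 11:
  α_1 = 9: Horner steps 6 → 0, so m(9) = 0.
  α_2 = 7: Horner steps 6 → 10, so m(7) = 10.
  α_3 = 1: Horner steps 6 → 7, so m(1) = 7.
  α_4 = 3: Horner steps 6 → 8, so m(3) = 8.
Codeword c = [0, 10, 7, 8] ∈ F_11^4.


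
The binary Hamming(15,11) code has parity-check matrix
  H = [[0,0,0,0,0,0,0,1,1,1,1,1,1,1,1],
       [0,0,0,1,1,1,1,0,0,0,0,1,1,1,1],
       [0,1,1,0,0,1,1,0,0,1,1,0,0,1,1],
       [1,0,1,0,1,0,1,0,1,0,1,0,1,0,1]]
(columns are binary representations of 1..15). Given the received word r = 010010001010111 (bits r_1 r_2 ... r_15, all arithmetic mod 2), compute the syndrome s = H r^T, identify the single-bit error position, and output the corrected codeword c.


s = (1, 0, 0, 1)^T, error position = 9, corrected codeword c = 010010000010111

Compute s = H r^T mod 2 one row at a time:
  s_1 = 0 + 1 + 0 + 1 + 0 + 1 + 1 + 1 = 5 ≡ 1 (mod 2).
  s_2 = 0 + 1 + 0 + 0 + 0 + 1 + 1 + 1 = 4 ≡ 0 (mod 2).
  s_3 = 1 + 0 + 0 + 0 + 0 + 1 + 1 + 1 = 4 ≡ 0 (mod 2).
  s_4 = 0 + 0 + 1 + 0 + 1 + 1 + 1 + 1 = 5 ≡ 1 (mod 2).
s = (1, 0, 0, 1)^T — this equals column 9 of H (binary 1001), so error is at position 9.
Correct: flip bit 9 of r = 010010001010111 to get c = 010010000010111.


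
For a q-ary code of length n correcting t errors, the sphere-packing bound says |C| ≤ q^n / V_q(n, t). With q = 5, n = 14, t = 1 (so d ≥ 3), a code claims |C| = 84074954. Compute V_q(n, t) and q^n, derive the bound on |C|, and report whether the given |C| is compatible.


V_q(n, t) = 57, q^n = 6103515625, Hamming bound = 107079221, |C| = 84074954 ≤ bound (satisfied).

Step 1: Compute V_q(n, t) = Σ_{j=0}^1 C(n, j) (q−1)^j.
  j = 0: C(14,0)·(4)^0 = 1·1 = 1.
  j = 1: C(14,1)·(4)^1 = 14·4 = 56.
  V_q(n, t) = 1 + 56 = 57.
Step 2: q^n = 5^14 = 6103515625.
Step 3: Hamming bound ⌊q^n / V_q(n,t)⌋ = ⌊6103515625/57⌋ = 107079221.
Step 4: Compare |C| = 84074954 to 107079221: satisfied.
The claimed |C| lies below the Hamming bound.


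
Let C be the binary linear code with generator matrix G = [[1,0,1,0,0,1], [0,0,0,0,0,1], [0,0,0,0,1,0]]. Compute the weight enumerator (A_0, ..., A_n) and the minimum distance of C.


Weight distribution: A_0 = 1, A_1 = 2, A_2 = 2, A_3 = 2, A_4 = 1. Minimum distance d = 1.

Enumerate all 2^3 = 8 messages m ∈ F_2^3.
For each, compute codeword c = mG in F_2^6, then tally its weight.
  m = 000 → c = 000000, weight = 0.
  m = 100 → c = 101001, weight = 3.
  m = 010 → c = 000001, weight = 1.
  m = 110 → c = 101000, weight = 2.
  m = 001 → c = 000010, weight = 1.
  m = 101 → c = 101011, weight = 4.
  m = 011 → c = 000011, weight = 2.
  m = 111 → c = 101010, weight = 3.
Tally weights:
  weight 0: 1 codewords.
  weight 1: 2 codewords.
  weight 2: 2 codewords.
  weight 3: 2 codewords.
  weight 4: 1 codewords.
Minimum distance d = smallest w > 0 with A_w > 0 = 1.
Sanity: Σ A_w = 8 = 2^3 = 8 ✓.


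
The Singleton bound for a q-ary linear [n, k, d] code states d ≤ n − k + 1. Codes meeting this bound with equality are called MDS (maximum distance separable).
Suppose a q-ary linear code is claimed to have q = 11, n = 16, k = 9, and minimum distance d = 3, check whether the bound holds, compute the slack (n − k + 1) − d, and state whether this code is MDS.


Singleton RHS = n − k + 1 = 8, slack = 5, bound satisfied, not MDS.

Singleton bound: d ≤ n − k + 1.
Here n = 16, k = 9, so n − k + 1 = 8.
Given d = 3, check d ≤ 8: YES.
Slack = (n − k + 1) − d = 5.
The code is NOT MDS (slack = 5 > 0).
Description: the claimed parameters are [16, 9, 3]_11; such a code would be non-MDS.


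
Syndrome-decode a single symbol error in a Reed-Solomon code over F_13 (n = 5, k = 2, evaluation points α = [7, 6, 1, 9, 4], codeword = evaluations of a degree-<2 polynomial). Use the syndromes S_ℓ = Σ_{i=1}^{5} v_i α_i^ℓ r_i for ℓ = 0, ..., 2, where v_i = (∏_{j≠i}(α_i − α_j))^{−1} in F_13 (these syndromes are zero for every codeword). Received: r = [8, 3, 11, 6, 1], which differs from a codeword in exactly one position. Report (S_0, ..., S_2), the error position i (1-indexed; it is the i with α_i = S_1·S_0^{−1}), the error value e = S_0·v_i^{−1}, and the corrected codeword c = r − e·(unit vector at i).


S = (10, 5, 9), error at position 1, error magnitude e = 4, c = [4, 3, 11, 6, 1].

Step 1: column multipliers v_i = (∏_{j≠i}(α_i − α_j))^{−1} mod 13.
  i = 1 (α = 7): (7−6)(7−1)(7−9)(7−4) = 1·6·(−2)·3 = −36 ≡ 3, so v_1 = 3^{−1} = 9 (mod 13).
  i = 2 (α = 6): (6−7)(6−1)(6−9)(6−4) = (−1)·5·(−3)·2 = 30 ≡ 4, so v_2 = 4^{−1} = 10 (mod 13).
  i = 3 (α = 1): (1−7)(1−6)(1−9)(1−4) = (−6)·(−5)·(−8)·(−3) = 720 ≡ 5, so v_3 = 5^{−1} = 8 (mod 13).
  i = 4 (α = 9): (9−7)(9−6)(9−1)(9−4) = 2·3·8·5 = 240 ≡ 6, so v_4 = 6^{−1} = 11 (mod 13).
  i = 5 (α = 4): (4−7)(4−6)(4−1)(4−9) = (−3)·(−2)·3·(−5) = −90 ≡ 1, so v_5 = 1^{−1} = 1 (mod 13).
  v = [9, 10, 8, 11, 1].
Step 2: syndromes of r = [8, 3, 11, 6, 1] (all sums mod 13).
  S_0 = Σ v_i r_i = 9·8 + 10·3 + 8·11 + 11·6 + 1·1 = 257 ≡ 10.
  S_1 = Σ v_i α_i r_i = 9·7·8 + 10·6·3 + 8·1·11 + 11·9·6 + 1·4·1 = 1370 ≡ 5.
  α_i^2 mod 13 = [10, 10, 1, 3, 3].
  S_2 = Σ v_i α_i^2 r_i = 9·10·8 + 10·10·3 + 8·1·11 + 11·3·6 + 1·3·1 = 1309 ≡ 9.
  S = (10, 5, 9) ≠ 0, so r is not a codeword (an error is present).
Step 3: locate the error. For a single error e at position i, S_ℓ = v_i·e·α_i^ℓ, so α_err = S_1/S_0.
  S_0^{−1} = 10^{−1} = 4 (mod 13), so α_err = 5·4 = 20 ≡ 7 = α_1. Error position i = 1.
  Consistency check: S_2/S_1 = 9·8 = 72 ≡ 7 = α_err ✓ (single-error assumption holds).
Step 4: error magnitude e = S_0/v_1 = S_0·∏_{j≠1}(α_1 − α_j) = 10·3 = 30 ≡ 4 (mod 13).
Step 5: correct position 1: c_1 = r_1 − e = 8 − 4 ≡ 4 (mod 13). Hence c = [4, 3, 11, 6, 1].
  Check: interpolating c through the α_i gives m(x) = 10 + 1·x (degree < 2) with m(α_i) = c_i for every i, so c is indeed a codeword.


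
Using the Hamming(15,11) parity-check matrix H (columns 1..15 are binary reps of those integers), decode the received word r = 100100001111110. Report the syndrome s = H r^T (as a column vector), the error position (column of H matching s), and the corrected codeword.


s = (0, 0, 1, 0)^T, error position = 2, corrected codeword c = 110100001111110

Compute s = H r^T mod 2 one row at a time:
  s_1 = 0 + 1 + 1 + 1 + 1 + 1 + 1 + 0 = 6 ≡ 0 (mod 2).
  s_2 = 1 + 0 + 0 + 0 + 1 + 1 + 1 + 0 = 4 ≡ 0 (mod 2).
  s_3 = 0 + 0 + 0 + 0 + 1 + 1 + 1 + 0 = 3 ≡ 1 (mod 2).
  s_4 = 1 + 0 + 0 + 0 + 1 + 1 + 1 + 0 = 4 ≡ 0 (mod 2).
s = (0, 0, 1, 0)^T — this equals column 2 of H (binary 0010), so error is at position 2.
Correct: flip bit 2 of r = 100100001111110 to get c = 110100001111110.


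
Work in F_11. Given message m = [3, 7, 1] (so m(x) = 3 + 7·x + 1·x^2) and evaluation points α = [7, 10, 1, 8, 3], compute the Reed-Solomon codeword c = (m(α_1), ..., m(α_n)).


c = [2, 8, 0, 2, 0]

Message polynomial: m(x) = 3 + 7·x + 1·x^2 (mod 11).
For each evaluation point α_i, compute m(α_i) mod 11:
  α_1 = 7: Horner steps 1 → 3 → 2, so m(7) = 2.
  α_2 = 10: Horner steps 1 → 6 → 8, so m(10) = 8.
  α_3 = 1: Horner steps 1 → 8 → 0, so m(1) = 0.
  α_4 = 8: Horner steps 1 → 4 → 2, so m(8) = 2.
  α_5 = 3: Horner steps 1 → 10 → 0, so m(3) = 0.
Codeword c = [2, 8, 0, 2, 0] ∈ F_11^5.


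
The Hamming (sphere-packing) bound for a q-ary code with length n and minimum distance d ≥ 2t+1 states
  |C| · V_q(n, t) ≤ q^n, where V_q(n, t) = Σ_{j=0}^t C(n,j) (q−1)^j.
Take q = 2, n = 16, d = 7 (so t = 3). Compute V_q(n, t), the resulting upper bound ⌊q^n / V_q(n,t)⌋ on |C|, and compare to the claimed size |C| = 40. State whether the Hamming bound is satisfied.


V_q(n, t) = 697, q^n = 65536, Hamming bound = 94, |C| = 40 ≤ bound (satisfied).

Step 1: Compute V_q(n, t) = Σ_{j=0}^3 C(n, j) (q−1)^j.
  j = 0: C(16,0)·(1)^0 = 1·1 = 1.
  j = 1: C(16,1)·(1)^1 = 16·1 = 16.
  j = 2: C(16,2)·(1)^2 = 120·1 = 120.
  j = 3: C(16,3)·(1)^3 = 560·1 = 560.
  V_q(n, t) = 1 + 16 + 120 + 560 = 697.
Step 2: q^n = 2^16 = 65536.
Step 3: Hamming bound ⌊q^n / V_q(n,t)⌋ = ⌊65536/697⌋ = 94.
Step 4: Compare |C| = 40 to 94: satisfied.
The claimed |C| lies below the Hamming bound.


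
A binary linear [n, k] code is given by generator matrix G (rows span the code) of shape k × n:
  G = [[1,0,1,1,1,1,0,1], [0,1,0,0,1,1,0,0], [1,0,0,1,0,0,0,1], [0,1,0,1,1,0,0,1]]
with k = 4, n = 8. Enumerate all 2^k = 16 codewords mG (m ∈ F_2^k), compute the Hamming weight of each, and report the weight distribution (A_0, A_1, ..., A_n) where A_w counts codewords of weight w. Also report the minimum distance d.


Weight distribution: A_0 = 1, A_2 = 2, A_3 = 6, A_4 = 3, A_5 = 2, A_6 = 2. Minimum distance d = 2.

Enumerate all 2^4 = 16 messages m ∈ F_2^4.
For each, compute codeword c = mG in F_2^8, then tally its weight.
  m = 0000 → c = 00000000, weight = 0.
  m = 1000 → c = 10111101, weight = 6.
  m = 0100 → c = 01001100, weight = 3.
  m = 1100 → c = 11110001, weight = 5.
  m = 0010 → c = 10010001, weight = 3.
  m = 1010 → c = 00101100, weight = 3.
  m = 0110 → c = 11011101, weight = 6.
  m = 1110 → c = 01100000, weight = 2.
  m = 0001 → c = 01011001, weight = 4.
  m = 1001 → c = 11100100, weight = 4.
  m = 0101 → c = 00010101, weight = 3.
  m = 1101 → c = 10101000, weight = 3.
  m = 0011 → c = 11001000, weight = 3.
  m = 1011 → c = 01110101, weight = 5.
  m = 0111 → c = 10000100, weight = 2.
  m = 1111 → c = 00111001, weight = 4.
Tally weights:
  weight 0: 1 codewords.
  weight 2: 2 codewords.
  weight 3: 6 codewords.
  weight 4: 3 codewords.
  weight 5: 2 codewords.
  weight 6: 2 codewords.
Minimum distance d = smallest w > 0 with A_w > 0 = 2.
Sanity: Σ A_w = 16 = 2^4 = 16 ✓.


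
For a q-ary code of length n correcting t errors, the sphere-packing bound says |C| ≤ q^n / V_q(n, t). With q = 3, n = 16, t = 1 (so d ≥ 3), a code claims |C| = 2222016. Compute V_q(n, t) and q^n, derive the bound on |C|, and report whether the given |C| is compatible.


V_q(n, t) = 33, q^n = 43046721, Hamming bound = 1304446, |C| = 2222016 > bound (violated).

Step 1: Compute V_q(n, t) = Σ_{j=0}^1 C(n, j) (q−1)^j.
  j = 0: C(16,0)·(2)^0 = 1·1 = 1.
  j = 1: C(16,1)·(2)^1 = 16·2 = 32.
  V_q(n, t) = 1 + 32 = 33.
Step 2: q^n = 3^16 = 43046721.
Step 3: Hamming bound ⌊q^n / V_q(n,t)⌋ = ⌊43046721/33⌋ = 1304446.
Step 4: Compare |C| = 2222016 to 1304446: violated.
The claimed |C| lies above the Hamming bound, so no 3-ary code of length 16 with d ≥ 3 can have 2222016 codewords.


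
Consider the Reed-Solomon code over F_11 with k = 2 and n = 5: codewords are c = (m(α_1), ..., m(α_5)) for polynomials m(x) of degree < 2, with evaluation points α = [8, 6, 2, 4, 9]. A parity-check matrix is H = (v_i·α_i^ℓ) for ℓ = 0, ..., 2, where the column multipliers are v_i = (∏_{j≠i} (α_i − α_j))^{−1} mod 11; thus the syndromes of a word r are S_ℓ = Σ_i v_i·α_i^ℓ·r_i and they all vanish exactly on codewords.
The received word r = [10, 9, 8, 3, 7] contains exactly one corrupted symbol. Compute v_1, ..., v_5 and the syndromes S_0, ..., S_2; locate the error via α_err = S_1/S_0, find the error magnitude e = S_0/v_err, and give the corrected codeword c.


S = (4, 10, 3), error at position 1, error magnitude e = 6, c = [4, 9, 8, 3, 7].

Step 1: column multipliers v_i = (∏_{j≠i}(α_i − α_j))^{−1} mod 11.
  i = 1 (α = 8): (8−6)(8−2)(8−4)(8−9) = 2·6·4·(−1) = −48 ≡ 7, so v_1 = 7^{−1} = 8 (mod 11).
  i = 2 (α = 6): (6−8)(6−2)(6−4)(6−9) = (−2)·4·2·(−3) = 48 ≡ 4, so v_2 = 4^{−1} = 3 (mod 11).
  i = 3 (α = 2): (2−8)(2−6)(2−4)(2−9) = (−6)·(−4)·(−2)·(−7) = 336 ≡ 6, so v_3 = 6^{−1} = 2 (mod 11).
  i = 4 (α = 4): (4−8)(4−6)(4−2)(4−9) = (−4)·(−2)·2·(−5) = −80 ≡ 8, so v_4 = 8^{−1} = 7 (mod 11).
  i = 5 (α = 9): (9−8)(9−6)(9−2)(9−4) = 1·3·7·5 = 105 ≡ 6, so v_5 = 6^{−1} = 2 (mod 11).
  v = [8, 3, 2, 7, 2].
Step 2: syndromes of r = [10, 9, 8, 3, 7] (all sums mod 11).
  S_0 = Σ v_i r_i = 8·10 + 3·9 + 2·8 + 7·3 + 2·7 = 158 ≡ 4.
  S_1 = Σ v_i α_i r_i = 8·8·10 + 3·6·9 + 2·2·8 + 7·4·3 + 2·9·7 = 1044 ≡ 10.
  α_i^2 mod 11 = [9, 3, 4, 5, 4].
  S_2 = Σ v_i α_i^2 r_i = 8·9·10 + 3·3·9 + 2·4·8 + 7·5·3 + 2·4·7 = 1026 ≡ 3.
  S = (4, 10, 3) ≠ 0, so r is not a codeword (an error is present).
Step 3: locate the error. For a single error e at position i, S_ℓ = v_i·e·α_i^ℓ, so α_err = S_1/S_0.
  S_0^{−1} = 4^{−1} = 3 (mod 11), so α_err = 10·3 = 30 ≡ 8 = α_1. Error position i = 1.
  Consistency check: S_2/S_1 = 3·10 = 30 ≡ 8 = α_err ✓ (single-error assumption holds).
Step 4: error magnitude e = S_0/v_1 = S_0·∏_{j≠1}(α_1 − α_j) = 4·7 = 28 ≡ 6 (mod 11).
Step 5: correct position 1: c_1 = r_1 − e = 10 − 6 ≡ 4 (mod 11). Hence c = [4, 9, 8, 3, 7].
  Check: interpolating c through the α_i gives m(x) = 2 + 3·x (degree < 2) with m(α_i) = c_i for every i, so c is indeed a codeword.


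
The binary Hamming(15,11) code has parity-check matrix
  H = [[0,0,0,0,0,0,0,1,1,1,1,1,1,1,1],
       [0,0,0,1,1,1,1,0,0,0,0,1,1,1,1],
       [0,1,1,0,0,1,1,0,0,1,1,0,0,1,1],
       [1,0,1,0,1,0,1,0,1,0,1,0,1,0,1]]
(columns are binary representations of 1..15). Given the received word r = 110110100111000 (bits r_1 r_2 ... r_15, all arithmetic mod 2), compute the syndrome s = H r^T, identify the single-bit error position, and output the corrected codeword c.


s = (1, 0, 0, 0)^T, error position = 8, corrected codeword c = 110110110111000

Compute s = H r^T mod 2 one row at a time:
  s_1 = 0 + 0 + 1 + 1 + 1 + 0 + 0 + 0 = 3 ≡ 1 (mod 2).
  s_2 = 1 + 1 + 0 + 1 + 1 + 0 + 0 + 0 = 4 ≡ 0 (mod 2).
  s_3 = 1 + 0 + 0 + 1 + 1 + 1 + 0 + 0 = 4 ≡ 0 (mod 2).
  s_4 = 1 + 0 + 1 + 1 + 0 + 1 + 0 + 0 = 4 ≡ 0 (mod 2).
s = (1, 0, 0, 0)^T — this equals column 8 of H (binary 1000), so error is at position 8.
Correct: flip bit 8 of r = 110110100111000 to get c = 110110110111000.


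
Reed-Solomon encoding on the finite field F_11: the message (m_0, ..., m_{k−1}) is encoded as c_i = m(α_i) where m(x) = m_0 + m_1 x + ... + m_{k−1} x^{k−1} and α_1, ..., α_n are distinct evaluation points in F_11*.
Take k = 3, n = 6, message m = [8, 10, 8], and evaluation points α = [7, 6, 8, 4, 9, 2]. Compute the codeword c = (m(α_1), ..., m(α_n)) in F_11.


c = [8, 4, 6, 0, 9, 5]

Message polynomial: m(x) = 8 + 10·x + 8·x^2 (mod 11).
For each evaluation point α_i, compute m(α_i) mod 11:
  α_1 = 7: Horner steps 8 → 0 → 8, so m(7) = 8.
  α_2 = 6: Horner steps 8 → 3 → 4, so m(6) = 4.
  α_3 = 8: Horner steps 8 → 8 → 6, so m(8) = 6.
  α_4 = 4: Horner steps 8 → 9 → 0, so m(4) = 0.
  α_5 = 9: Horner steps 8 → 5 → 9, so m(9) = 9.
  α_6 = 2: Horner steps 8 → 4 → 5, so m(2) = 5.
Codeword c = [8, 4, 6, 0, 9, 5] ∈ F_11^6.


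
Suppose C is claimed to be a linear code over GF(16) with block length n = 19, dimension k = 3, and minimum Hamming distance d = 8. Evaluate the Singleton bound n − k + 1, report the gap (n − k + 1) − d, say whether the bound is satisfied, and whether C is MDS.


Singleton RHS = n − k + 1 = 17, slack = 9, bound satisfied, not MDS.

Singleton bound: d ≤ n − k + 1.
Here n = 19, k = 3, so n − k + 1 = 17.
Given d = 8, check d ≤ 17: YES.
Slack = (n − k + 1) − d = 9.
The code is NOT MDS (slack = 9 > 0).
Description: the claimed parameters are [19, 3, 8]_16; such a code would be non-MDS.


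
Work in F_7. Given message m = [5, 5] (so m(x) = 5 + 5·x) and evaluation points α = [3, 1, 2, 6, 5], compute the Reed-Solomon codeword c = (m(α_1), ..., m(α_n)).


c = [6, 3, 1, 0, 2]

Message polynomial: m(x) = 5 + 5·x (mod 7).
For each evaluation point α_i, compute m(α_i) mod 7:
  α_1 = 3: Horner steps 5 → 6, so m(3) = 6.
  α_2 = 1: Horner steps 5 → 3, so m(1) = 3.
  α_3 = 2: Horner steps 5 → 1, so m(2) = 1.
  α_4 = 6: Horner steps 5 → 0, so m(6) = 0.
  α_5 = 5: Horner steps 5 → 2, so m(5) = 2.
Codeword c = [6, 3, 1, 0, 2] ∈ F_7^5.


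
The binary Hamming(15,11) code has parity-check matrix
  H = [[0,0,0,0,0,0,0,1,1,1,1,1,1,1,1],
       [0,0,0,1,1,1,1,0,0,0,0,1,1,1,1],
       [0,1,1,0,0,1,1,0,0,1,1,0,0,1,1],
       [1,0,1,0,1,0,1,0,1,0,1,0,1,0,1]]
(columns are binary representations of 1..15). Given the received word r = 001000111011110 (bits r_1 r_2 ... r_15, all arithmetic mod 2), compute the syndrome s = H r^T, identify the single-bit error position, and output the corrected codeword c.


s = (0, 0, 0, 1)^T, error position = 1, corrected codeword c = 101000111011110

Compute s = H r^T mod 2 one row at a time:
  s_1 = 1 + 1 + 0 + 1 + 1 + 1 + 1 + 0 = 6 ≡ 0 (mod 2).
  s_2 = 0 + 0 + 0 + 1 + 1 + 1 + 1 + 0 = 4 ≡ 0 (mod 2).
  s_3 = 0 + 1 + 0 + 1 + 0 + 1 + 1 + 0 = 4 ≡ 0 (mod 2).
  s_4 = 0 + 1 + 0 + 1 + 1 + 1 + 1 + 0 = 5 ≡ 1 (mod 2).
s = (0, 0, 0, 1)^T — this equals column 1 of H (binary 0001), so error is at position 1.
Correct: flip bit 1 of r = 001000111011110 to get c = 101000111011110.


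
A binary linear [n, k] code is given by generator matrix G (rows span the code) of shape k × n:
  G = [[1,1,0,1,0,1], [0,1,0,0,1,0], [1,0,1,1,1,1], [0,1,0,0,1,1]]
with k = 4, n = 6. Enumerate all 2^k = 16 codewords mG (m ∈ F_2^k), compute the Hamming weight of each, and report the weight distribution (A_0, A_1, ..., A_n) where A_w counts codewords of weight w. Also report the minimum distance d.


Weight distribution: A_0 = 1, A_1 = 2, A_2 = 2, A_3 = 4, A_4 = 5, A_5 = 2. Minimum distance d = 1.

Enumerate all 2^4 = 16 messages m ∈ F_2^4.
For each, compute codeword c = mG in F_2^6, then tally its weight.
  m = 0000 → c = 000000, weight = 0.
  m = 1000 → c = 110101, weight = 4.
  m = 0100 → c = 010010, weight = 2.
  m = 1100 → c = 100111, weight = 4.
  m = 0010 → c = 101111, weight = 5.
  m = 1010 → c = 011010, weight = 3.
  m = 0110 → c = 111101, weight = 5.
  m = 1110 → c = 001000, weight = 1.
  m = 0001 → c = 010011, weight = 3.
  m = 1001 → c = 100110, weight = 3.
  m = 0101 → c = 000001, weight = 1.
  m = 1101 → c = 110100, weight = 3.
  m = 0011 → c = 111100, weight = 4.
  m = 1011 → c = 001001, weight = 2.
  m = 0111 → c = 101110, weight = 4.
  m = 1111 → c = 011011, weight = 4.
Tally weights:
  weight 0: 1 codewords.
  weight 1: 2 codewords.
  weight 2: 2 codewords.
  weight 3: 4 codewords.
  weight 4: 5 codewords.
  weight 5: 2 codewords.
Minimum distance d = smallest w > 0 with A_w > 0 = 1.
Sanity: Σ A_w = 16 = 2^4 = 16 ✓.


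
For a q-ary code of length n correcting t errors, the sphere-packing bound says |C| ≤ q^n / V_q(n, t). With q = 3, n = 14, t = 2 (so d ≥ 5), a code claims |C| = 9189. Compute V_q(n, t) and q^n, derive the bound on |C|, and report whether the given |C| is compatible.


V_q(n, t) = 393, q^n = 4782969, Hamming bound = 12170, |C| = 9189 ≤ bound (satisfied).

Step 1: Compute V_q(n, t) = Σ_{j=0}^2 C(n, j) (q−1)^j.
  j = 0: C(14,0)·(2)^0 = 1·1 = 1.
  j = 1: C(14,1)·(2)^1 = 14·2 = 28.
  j = 2: C(14,2)·(2)^2 = 91·4 = 364.
  V_q(n, t) = 1 + 28 + 364 = 393.
Step 2: q^n = 3^14 = 4782969.
Step 3: Hamming bound ⌊q^n / V_q(n,t)⌋ = ⌊4782969/393⌋ = 12170.
Step 4: Compare |C| = 9189 to 12170: satisfied.
The claimed |C| lies below the Hamming bound.


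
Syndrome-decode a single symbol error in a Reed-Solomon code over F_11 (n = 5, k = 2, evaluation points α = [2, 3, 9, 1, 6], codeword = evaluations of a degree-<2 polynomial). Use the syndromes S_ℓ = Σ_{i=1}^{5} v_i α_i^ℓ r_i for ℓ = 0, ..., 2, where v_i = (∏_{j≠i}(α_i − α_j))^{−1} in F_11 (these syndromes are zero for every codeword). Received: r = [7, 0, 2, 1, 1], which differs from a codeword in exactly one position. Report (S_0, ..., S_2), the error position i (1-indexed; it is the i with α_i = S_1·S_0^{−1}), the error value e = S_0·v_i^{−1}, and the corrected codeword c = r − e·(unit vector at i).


S = (3, 3, 3), error at position 4, error magnitude e = 9, c = [7, 0, 2, 3, 1].

Step 1: column multipliers v_i = (∏_{j≠i}(α_i − α_j))^{−1} mod 11.
  i = 1 (α = 2): (2−3)(2−9)(2−1)(2−6) = (−1)·(−7)·1·(−4) = −28 ≡ 5, so v_1 = 5^{−1} = 9 (mod 11).
  i = 2 (α = 3): (3−2)(3−9)(3−1)(3−6) = 1·(−6)·2·(−3) = 36 ≡ 3, so v_2 = 3^{−1} = 4 (mod 11).
  i = 3 (α = 9): (9−2)(9−3)(9−1)(9−6) = 7·6·8·3 = 1008 ≡ 7, so v_3 = 7^{−1} = 8 (mod 11).
  i = 4 (α = 1): (1−2)(1−3)(1−9)(1−6) = (−1)·(−2)·(−8)·(−5) = 80 ≡ 3, so v_4 = 3^{−1} = 4 (mod 11).
  i = 5 (α = 6): (6−2)(6−3)(6−9)(6−1) = 4·3·(−3)·5 = −180 ≡ 7, so v_5 = 7^{−1} = 8 (mod 11).
  v = [9, 4, 8, 4, 8].
Step 2: syndromes of r = [7, 0, 2, 1, 1] (all sums mod 11).
  S_0 = Σ v_i r_i = 9·7 + 4·0 + 8·2 + 4·1 + 8·1 = 91 ≡ 3.
  S_1 = Σ v_i α_i r_i = 9·2·7 + 4·3·0 + 8·9·2 + 4·1·1 + 8·6·1 = 322 ≡ 3.
  α_i^2 mod 11 = [4, 9, 4, 1, 3].
  S_2 = Σ v_i α_i^2 r_i = 9·4·7 + 4·9·0 + 8·4·2 + 4·1·1 + 8·3·1 = 344 ≡ 3.
  S = (3, 3, 3) ≠ 0, so r is not a codeword (an error is present).
Step 3: locate the error. For a single error e at position i, S_ℓ = v_i·e·α_i^ℓ, so α_err = S_1/S_0.
  S_0^{−1} = 3^{−1} = 4 (mod 11), so α_err = 3·4 = 12 ≡ 1 = α_4. Error position i = 4.
  Consistency check: S_2/S_1 = 3·4 = 12 ≡ 1 = α_err ✓ (single-error assumption holds).
Step 4: error magnitude e = S_0/v_4 = S_0·∏_{j≠4}(α_4 − α_j) = 3·3 = 9 ≡ 9 (mod 11).
Step 5: correct position 4: c_4 = r_4 − e = 1 − 9 ≡ 3 (mod 11). Hence c = [7, 0, 2, 3, 1].
  Check: interpolating c through the α_i gives m(x) = 10 + 4·x (degree < 2) with m(α_i) = c_i for every i, so c is indeed a codeword.


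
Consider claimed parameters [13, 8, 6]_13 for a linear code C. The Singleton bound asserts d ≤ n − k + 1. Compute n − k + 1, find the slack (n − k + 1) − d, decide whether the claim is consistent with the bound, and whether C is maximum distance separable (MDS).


Singleton RHS = n − k + 1 = 6, slack = 0, bound satisfied, MDS.

Singleton bound: d ≤ n − k + 1.
Here n = 13, k = 8, so n − k + 1 = 6.
Given d = 6, check d ≤ 6: YES.
Slack = (n − k + 1) − d = 0.
The code is MDS (slack = 0).
Description: the claimed parameters are [13, 8, 6]_13; such a code would be MDS (meets Singleton bound).


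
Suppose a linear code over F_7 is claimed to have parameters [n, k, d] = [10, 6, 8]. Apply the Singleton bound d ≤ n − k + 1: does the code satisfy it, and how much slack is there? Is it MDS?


Singleton RHS = n − k + 1 = 5, slack = -3, bound violated (no such code; not MDS).

Singleton bound: d ≤ n − k + 1.
Here n = 10, k = 6, so n − k + 1 = 5.
Given d = 8, check d ≤ 5: NO.
Slack = (n − k + 1) − d = -3.
The slack is negative: d = 8 exceeds n − k + 1 = 5 by 3, so the Singleton bound is violated and no linear [10, 6, 8]_7 code can exist. In particular it is not MDS (MDS requires d = n − k + 1 exactly).
Description: the claimed parameters are [10, 6, 8]_7; such a code would be impossible (violates the Singleton bound).


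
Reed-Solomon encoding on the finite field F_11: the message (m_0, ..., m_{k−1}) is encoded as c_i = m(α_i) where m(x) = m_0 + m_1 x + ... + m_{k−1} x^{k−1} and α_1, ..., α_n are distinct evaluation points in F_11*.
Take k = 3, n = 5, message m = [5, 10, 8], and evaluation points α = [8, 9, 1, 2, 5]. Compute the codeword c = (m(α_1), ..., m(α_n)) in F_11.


c = [3, 6, 1, 2, 2]

Message polynomial: m(x) = 5 + 10·x + 8·x^2 (mod 11).
For each evaluation point α_i, compute m(α_i) mod 11:
  α_1 = 8: Horner steps 8 → 8 → 3, so m(8) = 3.
  α_2 = 9: Horner steps 8 → 5 → 6, so m(9) = 6.
  α_3 = 1: Horner steps 8 → 7 → 1, so m(1) = 1.
  α_4 = 2: Horner steps 8 → 4 → 2, so m(2) = 2.
  α_5 = 5: Horner steps 8 → 6 → 2, so m(5) = 2.
Codeword c = [3, 6, 1, 2, 2] ∈ F_11^5.


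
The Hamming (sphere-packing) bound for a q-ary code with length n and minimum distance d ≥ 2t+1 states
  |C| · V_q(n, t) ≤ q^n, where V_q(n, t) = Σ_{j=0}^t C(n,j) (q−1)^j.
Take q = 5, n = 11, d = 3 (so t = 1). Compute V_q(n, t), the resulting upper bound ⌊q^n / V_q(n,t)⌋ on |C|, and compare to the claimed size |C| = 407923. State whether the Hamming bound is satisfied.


V_q(n, t) = 45, q^n = 48828125, Hamming bound = 1085069, |C| = 407923 ≤ bound (satisfied).

Step 1: Compute V_q(n, t) = Σ_{j=0}^1 C(n, j) (q−1)^j.
  j = 0: C(11,0)·(4)^0 = 1·1 = 1.
  j = 1: C(11,1)·(4)^1 = 11·4 = 44.
  V_q(n, t) = 1 + 44 = 45.
Step 2: q^n = 5^11 = 48828125.
Step 3: Hamming bound ⌊q^n / V_q(n,t)⌋ = ⌊48828125/45⌋ = 1085069.
Step 4: Compare |C| = 407923 to 1085069: satisfied.
The claimed |C| lies below the Hamming bound.


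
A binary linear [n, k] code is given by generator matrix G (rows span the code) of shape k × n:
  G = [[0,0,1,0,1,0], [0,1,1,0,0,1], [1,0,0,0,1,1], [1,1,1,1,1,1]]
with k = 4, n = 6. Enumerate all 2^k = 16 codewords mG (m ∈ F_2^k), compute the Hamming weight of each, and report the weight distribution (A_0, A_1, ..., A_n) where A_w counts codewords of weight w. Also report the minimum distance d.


Weight distribution: A_0 = 1, A_2 = 3, A_3 = 8, A_4 = 3, A_6 = 1. Minimum distance d = 2.

Enumerate all 2^4 = 16 messages m ∈ F_2^4.
For each, compute codeword c = mG in F_2^6, then tally its weight.
  m = 0000 → c = 000000, weight = 0.
  m = 1000 → c = 001010, weight = 2.
  m = 0100 → c = 011001, weight = 3.
  m = 1100 → c = 010011, weight = 3.
  m = 0010 → c = 100011, weight = 3.
  m = 1010 → c = 101001, weight = 3.
  m = 0110 → c = 111010, weight = 4.
  m = 1110 → c = 110000, weight = 2.
  m = 0001 → c = 111111, weight = 6.
  m = 1001 → c = 110101, weight = 4.
  m = 0101 → c = 100110, weight = 3.
  m = 1101 → c = 101100, weight = 3.
  m = 0011 → c = 011100, weight = 3.
  m = 1011 → c = 010110, weight = 3.
  m = 0111 → c = 000101, weight = 2.
  m = 1111 → c = 001111, weight = 4.
Tally weights:
  weight 0: 1 codewords.
  weight 2: 3 codewords.
  weight 3: 8 codewords.
  weight 4: 3 codewords.
  weight 6: 1 codewords.
Minimum distance d = smallest w > 0 with A_w > 0 = 2.
Sanity: Σ A_w = 16 = 2^4 = 16 ✓.


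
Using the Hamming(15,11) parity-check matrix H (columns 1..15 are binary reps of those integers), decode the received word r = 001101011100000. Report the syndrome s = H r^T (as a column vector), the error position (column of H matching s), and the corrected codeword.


s = (1, 0, 1, 0)^T, error position = 10, corrected codeword c = 001101011000000

Compute s = H r^T mod 2 one row at a time:
  s_1 = 1 + 1 + 1 + 0 + 0 + 0 + 0 + 0 = 3 ≡ 1 (mod 2).
  s_2 = 1 + 0 + 1 + 0 + 0 + 0 + 0 + 0 = 2 ≡ 0 (mod 2).
  s_3 = 0 + 1 + 1 + 0 + 1 + 0 + 0 + 0 = 3 ≡ 1 (mod 2).
  s_4 = 0 + 1 + 0 + 0 + 1 + 0 + 0 + 0 = 2 ≡ 0 (mod 2).
s = (1, 0, 1, 0)^T — this equals column 10 of H (binary 1010), so error is at position 10.
Correct: flip bit 10 of r = 001101011100000 to get c = 001101011000000.


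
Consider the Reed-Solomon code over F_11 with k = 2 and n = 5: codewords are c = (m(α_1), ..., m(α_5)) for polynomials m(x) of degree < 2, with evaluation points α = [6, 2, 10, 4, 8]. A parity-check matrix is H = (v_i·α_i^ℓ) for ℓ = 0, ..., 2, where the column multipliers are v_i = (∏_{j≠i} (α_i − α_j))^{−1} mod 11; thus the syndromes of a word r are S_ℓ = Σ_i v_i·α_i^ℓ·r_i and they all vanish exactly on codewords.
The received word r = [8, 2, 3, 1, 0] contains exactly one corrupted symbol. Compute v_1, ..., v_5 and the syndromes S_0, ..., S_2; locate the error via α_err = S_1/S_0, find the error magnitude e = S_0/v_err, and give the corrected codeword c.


S = (6, 2, 8), error at position 4, error magnitude e = 7, c = [8, 2, 3, 5, 0].

Step 1: column multipliers v_i = (∏_{j≠i}(α_i − α_j))^{−1} mod 11.
  i = 1 (α = 6): (6−2)(6−10)(6−4)(6−8) = 4·(−4)·2·(−2) = 64 ≡ 9, so v_1 = 9^{−1} = 5 (mod 11).
  i = 2 (α = 2): (2−6)(2−10)(2−4)(2−8) = (−4)·(−8)·(−2)·(−6) = 384 ≡ 10, so v_2 = 10^{−1} = 10 (mod 11).
  i = 3 (α = 10): (10−6)(10−2)(10−4)(10−8) = 4·8·6·2 = 384 ≡ 10, so v_3 = 10^{−1} = 10 (mod 11).
  i = 4 (α = 4): (4−6)(4−2)(4−10)(4−8) = (−2)·2·(−6)·(−4) = −96 ≡ 3, so v_4 = 3^{−1} = 4 (mod 11).
  i = 5 (α = 8): (8−6)(8−2)(8−10)(8−4) = 2·6·(−2)·4 = −96 ≡ 3, so v_5 = 3^{−1} = 4 (mod 11).
  v = [5, 10, 10, 4, 4].
Step 2: syndromes of r = [8, 2, 3, 1, 0] (all sums mod 11).
  S_0 = Σ v_i r_i = 5·8 + 10·2 + 10·3 + 4·1 + 4·0 = 94 ≡ 6.
  S_1 = Σ v_i α_i r_i = 5·6·8 + 10·2·2 + 10·10·3 + 4·4·1 + 4·8·0 = 596 ≡ 2.
  α_i^2 mod 11 = [3, 4, 1, 5, 9].
  S_2 = Σ v_i α_i^2 r_i = 5·3·8 + 10·4·2 + 10·1·3 + 4·5·1 + 4·9·0 = 250 ≡ 8.
  S = (6, 2, 8) ≠ 0, so r is not a codeword (an error is present).
Step 3: locate the error. For a single error e at position i, S_ℓ = v_i·e·α_i^ℓ, so α_err = S_1/S_0.
  S_0^{−1} = 6^{−1} = 2 (mod 11), so α_err = 2·2 = 4 ≡ 4 = α_4. Error position i = 4.
  Consistency check: S_2/S_1 = 8·6 = 48 ≡ 4 = α_err ✓ (single-error assumption holds).
Step 4: error magnitude e = S_0/v_4 = S_0·∏_{j≠4}(α_4 − α_j) = 6·3 = 18 ≡ 7 (mod 11).
Step 5: correct position 4: c_4 = r_4 − e = 1 − 7 ≡ 5 (mod 11). Hence c = [8, 2, 3, 5, 0].
  Check: interpolating c through the α_i gives m(x) = 10 + 7·x (degree < 2) with m(α_i) = c_i for every i, so c is indeed a codeword.


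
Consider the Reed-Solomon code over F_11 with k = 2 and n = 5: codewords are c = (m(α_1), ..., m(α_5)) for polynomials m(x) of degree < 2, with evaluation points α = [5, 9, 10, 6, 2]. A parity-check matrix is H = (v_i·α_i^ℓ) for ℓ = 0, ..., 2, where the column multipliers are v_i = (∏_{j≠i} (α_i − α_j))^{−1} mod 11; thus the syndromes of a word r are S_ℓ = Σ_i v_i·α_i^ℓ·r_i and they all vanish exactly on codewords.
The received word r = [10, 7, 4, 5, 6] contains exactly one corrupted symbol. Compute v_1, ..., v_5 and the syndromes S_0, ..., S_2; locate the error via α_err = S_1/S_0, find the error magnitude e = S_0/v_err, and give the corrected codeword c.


S = (4, 9, 1), error at position 1, error magnitude e = 2, c = [8, 7, 4, 5, 6].

Step 1: column multipliers v_i = (∏_{j≠i}(α_i − α_j))^{−1} mod 11.
  i = 1 (α = 5): (5−9)(5−10)(5−6)(5−2) = (−4)·(−5)·(−1)·3 = −60 ≡ 6, so v_1 = 6^{−1} = 2 (mod 11).
  i = 2 (α = 9): (9−5)(9−10)(9−6)(9−2) = 4·(−1)·3·7 = −84 ≡ 4, so v_2 = 4^{−1} = 3 (mod 11).
  i = 3 (α = 10): (10−5)(10−9)(10−6)(10−2) = 5·1·4·8 = 160 ≡ 6, so v_3 = 6^{−1} = 2 (mod 11).
  i = 4 (α = 6): (6−5)(6−9)(6−10)(6−2) = 1·(−3)·(−4)·4 = 48 ≡ 4, so v_4 = 4^{−1} = 3 (mod 11).
  i = 5 (α = 2): (2−5)(2−9)(2−10)(2−6) = (−3)·(−7)·(−8)·(−4) = 672 ≡ 1, so v_5 = 1^{−1} = 1 (mod 11).
  v = [2, 3, 2, 3, 1].
Step 2: syndromes of r = [10, 7, 4, 5, 6] (all sums mod 11).
  S_0 = Σ v_i r_i = 2·10 + 3·7 + 2·4 + 3·5 + 1·6 = 70 ≡ 4.
  S_1 = Σ v_i α_i r_i = 2·5·10 + 3·9·7 + 2·10·4 + 3·6·5 + 1·2·6 = 471 ≡ 9.
  α_i^2 mod 11 = [3, 4, 1, 3, 4].
  S_2 = Σ v_i α_i^2 r_i = 2·3·10 + 3·4·7 + 2·1·4 + 3·3·5 + 1·4·6 = 221 ≡ 1.
  S = (4, 9, 1) ≠ 0, so r is not a codeword (an error is present).
Step 3: locate the error. For a single error e at position i, S_ℓ = v_i·e·α_i^ℓ, so α_err = S_1/S_0.
  S_0^{−1} = 4^{−1} = 3 (mod 11), so α_err = 9·3 = 27 ≡ 5 = α_1. Error position i = 1.
  Consistency check: S_2/S_1 = 1·5 = 5 ≡ 5 = α_err ✓ (single-error assumption holds).
Step 4: error magnitude e = S_0/v_1 = S_0·∏_{j≠1}(α_1 − α_j) = 4·6 = 24 ≡ 2 (mod 11).
Step 5: correct position 1: c_1 = r_1 − e = 10 − 2 ≡ 8 (mod 11). Hence c = [8, 7, 4, 5, 6].
  Check: interpolating c through the α_i gives m(x) = 1 + 8·x (degree < 2) with m(α_i) = c_i for every i, so c is indeed a codeword.


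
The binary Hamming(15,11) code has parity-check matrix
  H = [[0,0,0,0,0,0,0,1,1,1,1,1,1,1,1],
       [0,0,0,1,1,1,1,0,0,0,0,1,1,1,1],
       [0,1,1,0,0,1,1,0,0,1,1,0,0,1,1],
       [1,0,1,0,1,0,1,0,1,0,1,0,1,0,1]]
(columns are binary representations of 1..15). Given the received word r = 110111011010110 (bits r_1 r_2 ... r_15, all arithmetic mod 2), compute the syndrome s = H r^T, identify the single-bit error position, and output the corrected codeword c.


s = (1, 1, 0, 1)^T, error position = 13, corrected codeword c = 110111011010010

Compute s = H r^T mod 2 one row at a time:
  s_1 = 1 + 1 + 0 + 1 + 0 + 1 + 1 + 0 = 5 ≡ 1 (mod 2).
  s_2 = 1 + 1 + 1 + 0 + 0 + 1 + 1 + 0 = 5 ≡ 1 (mod 2).
  s_3 = 1 + 0 + 1 + 0 + 0 + 1 + 1 + 0 = 4 ≡ 0 (mod 2).
  s_4 = 1 + 0 + 1 + 0 + 1 + 1 + 1 + 0 = 5 ≡ 1 (mod 2).
s = (1, 1, 0, 1)^T — this equals column 13 of H (binary 1101), so error is at position 13.
Correct: flip bit 13 of r = 110111011010110 to get c = 110111011010010.


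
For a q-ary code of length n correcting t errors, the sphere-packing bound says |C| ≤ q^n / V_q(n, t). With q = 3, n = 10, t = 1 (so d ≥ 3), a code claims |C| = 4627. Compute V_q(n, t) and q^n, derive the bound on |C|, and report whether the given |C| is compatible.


V_q(n, t) = 21, q^n = 59049, Hamming bound = 2811, |C| = 4627 > bound (violated).

Step 1: Compute V_q(n, t) = Σ_{j=0}^1 C(n, j) (q−1)^j.
  j = 0: C(10,0)·(2)^0 = 1·1 = 1.
  j = 1: C(10,1)·(2)^1 = 10·2 = 20.
  V_q(n, t) = 1 + 20 = 21.
Step 2: q^n = 3^10 = 59049.
Step 3: Hamming bound ⌊q^n / V_q(n,t)⌋ = ⌊59049/21⌋ = 2811.
Step 4: Compare |C| = 4627 to 2811: violated.
The claimed |C| lies above the Hamming bound, so no 3-ary code of length 10 with d ≥ 3 can have 4627 codewords.


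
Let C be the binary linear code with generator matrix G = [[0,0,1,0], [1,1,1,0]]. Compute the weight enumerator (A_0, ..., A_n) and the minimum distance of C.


Weight distribution: A_0 = 1, A_1 = 1, A_2 = 1, A_3 = 1. Minimum distance d = 1.

Enumerate all 2^2 = 4 messages m ∈ F_2^2.
For each, compute codeword c = mG in F_2^4, then tally its weight.
  m = 00 → c = 0000, weight = 0.
  m = 10 → c = 0010, weight = 1.
  m = 01 → c = 1110, weight = 3.
  m = 11 → c = 1100, weight = 2.
Tally weights:
  weight 0: 1 codewords.
  weight 1: 1 codewords.
  weight 2: 1 codewords.
  weight 3: 1 codewords.
Minimum distance d = smallest w > 0 with A_w > 0 = 1.
Sanity: Σ A_w = 4 = 2^2 = 4 ✓.


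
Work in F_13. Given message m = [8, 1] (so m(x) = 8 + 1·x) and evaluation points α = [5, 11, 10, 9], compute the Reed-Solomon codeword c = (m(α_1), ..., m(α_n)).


c = [0, 6, 5, 4]

Message polynomial: m(x) = 8 + 1·x (mod 13).
For each evaluation point α_i, compute m(α_i) mod 13:
  α_1 = 5: Horner steps 1 → 0, so m(5) = 0.
  α_2 = 11: Horner steps 1 → 6, so m(11) = 6.
  α_3 = 10: Horner steps 1 → 5, so m(10) = 5.
  α_4 = 9: Horner steps 1 → 4, so m(9) = 4.
Codeword c = [0, 6, 5, 4] ∈ F_13^4.


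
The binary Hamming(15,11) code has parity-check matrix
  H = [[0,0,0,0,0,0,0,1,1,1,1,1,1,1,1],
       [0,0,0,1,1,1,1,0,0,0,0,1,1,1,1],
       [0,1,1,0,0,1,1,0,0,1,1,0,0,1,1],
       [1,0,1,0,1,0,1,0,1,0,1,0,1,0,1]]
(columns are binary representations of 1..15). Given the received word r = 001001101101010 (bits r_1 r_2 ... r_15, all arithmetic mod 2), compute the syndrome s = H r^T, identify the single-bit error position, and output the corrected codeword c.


s = (0, 0, 1, 1)^T, error position = 3, corrected codeword c = 000001101101010

Compute s = H r^T mod 2 one row at a time:
  s_1 = 0 + 1 + 1 + 0 + 1 + 0 + 1 + 0 = 4 ≡ 0 (mod 2).
  s_2 = 0 + 0 + 1 + 1 + 1 + 0 + 1 + 0 = 4 ≡ 0 (mod 2).
  s_3 = 0 + 1 + 1 + 1 + 1 + 0 + 1 + 0 = 5 ≡ 1 (mod 2).
  s_4 = 0 + 1 + 0 + 1 + 1 + 0 + 0 + 0 = 3 ≡ 1 (mod 2).
s = (0, 0, 1, 1)^T — this equals column 3 of H (binary 0011), so error is at position 3.
Correct: flip bit 3 of r = 001001101101010 to get c = 000001101101010.
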